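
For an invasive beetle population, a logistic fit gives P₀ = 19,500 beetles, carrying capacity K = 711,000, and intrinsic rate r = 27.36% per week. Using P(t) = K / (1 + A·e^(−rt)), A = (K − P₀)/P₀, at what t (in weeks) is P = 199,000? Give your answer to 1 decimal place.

t ≈ 9.6 weeks

A = (711000 − 19500)/19500 = 35.46154
199000 = 711000/(1 + 35.46154·e^(−0.2736t)) → 1 + 35.46154·e^(−0.2736t) = 3.57286
e^(−0.2736t) = 0.072554 → t = ln(13.7829)/0.2736 = 2.62343/0.2736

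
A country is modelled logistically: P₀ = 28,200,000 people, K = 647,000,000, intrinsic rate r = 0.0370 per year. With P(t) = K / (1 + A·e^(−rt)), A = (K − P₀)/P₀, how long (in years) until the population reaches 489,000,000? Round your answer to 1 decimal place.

t ≈ 114.0 years

A = (647000000 − 28200000)/28200000 = 21.94326
489000000 = 647000000/(1 + 21.94326·e^(−0.037t)) → 1 + 21.94326·e^(−0.037t) = 1.32311
e^(−0.037t) = 0.014725 → t = ln(67.91301)/0.037 = 4.21823/0.037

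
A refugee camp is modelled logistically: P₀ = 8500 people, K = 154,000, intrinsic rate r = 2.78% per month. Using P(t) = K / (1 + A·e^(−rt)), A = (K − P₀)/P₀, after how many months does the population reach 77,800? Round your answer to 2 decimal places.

A = (154000 − 8500)/8500 = 17.11765
77800 = 154000/(1 + 17.11765·e^(−0.0278t)) → 1 + 17.11765·e^(−0.0278t) = 1.97943
e^(−0.0278t) = 0.057218 → t = ln(17.47707)/0.0278 = 2.86089/0.0278

t ≈ 102.91 months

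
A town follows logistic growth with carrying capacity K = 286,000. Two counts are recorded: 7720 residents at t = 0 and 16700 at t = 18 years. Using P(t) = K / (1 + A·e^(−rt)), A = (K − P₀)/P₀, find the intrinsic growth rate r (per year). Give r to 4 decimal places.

r ≈ 0.0447 per year

A = (286000 − 7720)/7720 = 36.04663
16700 = 286000/(1 + 36.04663·e^(−r·18)) → e^(−18r) = (17.12575 − 1)/36.04663 = 0.447358
r = −ln(0.447358)/18 = 0.8044/18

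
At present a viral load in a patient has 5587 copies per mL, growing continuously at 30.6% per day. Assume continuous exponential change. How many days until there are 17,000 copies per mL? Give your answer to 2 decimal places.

17000 = 5587 · e^(0.306·t)
t = ln(17000/5587) / 0.306 = ln(3.04278) / 0.306 = 1.11277 / 0.306

t ≈ 3.64 days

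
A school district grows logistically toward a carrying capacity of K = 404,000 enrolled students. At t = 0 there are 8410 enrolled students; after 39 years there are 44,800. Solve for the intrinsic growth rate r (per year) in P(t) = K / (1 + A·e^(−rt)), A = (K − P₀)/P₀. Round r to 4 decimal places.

r ≈ 0.0454 per year

A = (404000 − 8410)/8410 = 47.03805
44800 = 404000/(1 + 47.03805·e^(−r·39)) → e^(−39r) = (9.01786 − 1)/47.03805 = 0.170455
r = −ln(0.170455)/39 = 1.76929/39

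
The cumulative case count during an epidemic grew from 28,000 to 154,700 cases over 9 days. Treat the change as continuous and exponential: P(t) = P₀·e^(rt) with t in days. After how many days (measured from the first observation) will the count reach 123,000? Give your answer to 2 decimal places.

r = ln(154700/28000) / 9 ≈ 0.18992 per day
t = ln(123000/28000) / r = 1.47998 / 0.18992 ≈ 7.793

t ≈ 7.79 days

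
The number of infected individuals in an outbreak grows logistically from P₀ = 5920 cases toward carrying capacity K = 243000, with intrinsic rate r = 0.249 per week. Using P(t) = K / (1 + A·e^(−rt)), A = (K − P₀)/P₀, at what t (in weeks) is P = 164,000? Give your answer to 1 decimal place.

A = (243000 − 5920)/5920 = 40.0473
164000 = 243000/(1 + 40.0473·e^(−0.249t)) → 1 + 40.0473·e^(−0.249t) = 1.48171
e^(−0.249t) = 0.012028 → t = ln(83.13616)/0.249 = 4.42048/0.249

t ≈ 17.8 weeks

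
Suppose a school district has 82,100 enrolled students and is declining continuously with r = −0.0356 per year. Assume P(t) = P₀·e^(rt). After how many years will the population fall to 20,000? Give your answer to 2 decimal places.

t ≈ 39.67 years

20000 = 82100 · e^(-0.0356·t)
t = ln(20000/82100) / -0.0356 = ln(0.24361) / -0.0356 = -1.41221 / -0.0356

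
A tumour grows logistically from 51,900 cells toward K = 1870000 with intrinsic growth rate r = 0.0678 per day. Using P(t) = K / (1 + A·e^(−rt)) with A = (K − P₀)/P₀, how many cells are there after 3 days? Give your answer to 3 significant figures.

≈ 63,200 cells

A = (1870000 − 51900)/51900 = 35.03083
P(3) = 1870000 / (1 + 35.03083·e^(−0.0678·3)) = 1870000 / (1 + 35.03083·0.815952)
= 1870000 / 29.58347 ≈ 63210.98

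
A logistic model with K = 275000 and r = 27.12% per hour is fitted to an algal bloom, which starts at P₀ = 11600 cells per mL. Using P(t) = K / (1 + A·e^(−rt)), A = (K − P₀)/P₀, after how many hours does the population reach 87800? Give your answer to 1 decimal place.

t ≈ 8.7 hours

A = (275000 − 11600)/11600 = 22.7069
87800 = 275000/(1 + 22.7069·e^(−0.2712t)) → 1 + 22.7069·e^(−0.2712t) = 3.13212
e^(−0.2712t) = 0.093897 → t = ln(10.64992)/0.2712 = 2.36555/0.2712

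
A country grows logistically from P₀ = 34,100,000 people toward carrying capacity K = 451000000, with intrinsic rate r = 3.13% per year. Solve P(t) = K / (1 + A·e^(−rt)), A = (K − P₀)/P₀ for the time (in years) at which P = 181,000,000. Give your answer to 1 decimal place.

t ≈ 67.2 years

A = (451000000 − 34100000)/34100000 = 12.22581
181000000 = 451000000/(1 + 12.22581·e^(−0.0313t)) → 1 + 12.22581·e^(−0.0313t) = 2.49171
e^(−0.0313t) = 0.122013 → t = ln(8.19582)/0.0313 = 2.10362/0.0313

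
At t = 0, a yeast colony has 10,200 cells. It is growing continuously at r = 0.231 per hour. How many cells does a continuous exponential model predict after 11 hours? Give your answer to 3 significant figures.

≈ 129,000 cells

P(11) = 10200 · e^(0.231·11) = 10200 · e^(2.541)
= 10200 · 12.69236 ≈ 129462.04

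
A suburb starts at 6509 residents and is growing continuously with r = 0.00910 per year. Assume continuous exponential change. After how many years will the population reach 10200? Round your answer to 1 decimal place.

t ≈ 49.4 years

10200 = 6509 · e^(0.0091·t)
t = ln(10200/6509) / 0.0091 = ln(1.56706) / 0.0091 = 0.4492 / 0.0091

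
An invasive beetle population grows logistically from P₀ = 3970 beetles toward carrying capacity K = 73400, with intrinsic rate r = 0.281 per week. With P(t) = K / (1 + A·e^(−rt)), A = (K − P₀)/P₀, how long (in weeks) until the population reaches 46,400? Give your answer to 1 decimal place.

t ≈ 12.1 weeks

A = (73400 − 3970)/3970 = 17.48866
46400 = 73400/(1 + 17.48866·e^(−0.281t)) → 1 + 17.48866·e^(−0.281t) = 1.5819
e^(−0.281t) = 0.033273 → t = ln(30.05459)/0.281 = 3.40302/0.281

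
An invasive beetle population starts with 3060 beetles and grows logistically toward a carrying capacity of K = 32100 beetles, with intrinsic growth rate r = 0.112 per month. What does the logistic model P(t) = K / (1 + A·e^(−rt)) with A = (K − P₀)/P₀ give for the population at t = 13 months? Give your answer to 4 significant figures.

≈ 9,991 beetles

A = (32100 − 3060)/3060 = 9.4902
P(13) = 32100 / (1 + 9.4902·e^(−0.112·13)) = 32100 / (1 + 9.4902·0.233167)
= 32100 / 3.2128 ≈ 9991.28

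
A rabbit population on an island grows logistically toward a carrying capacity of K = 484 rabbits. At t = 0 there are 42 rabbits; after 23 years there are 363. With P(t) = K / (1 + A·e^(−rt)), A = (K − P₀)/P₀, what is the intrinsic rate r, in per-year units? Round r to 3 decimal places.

A = (484 − 42)/42 = 10.52381
363 = 484/(1 + 10.52381·e^(−r·23)) → e^(−23r) = (1.33333 − 1)/10.52381 = 0.031674
r = −ln(0.031674)/23 = 3.45225/23

r ≈ 0.150 per year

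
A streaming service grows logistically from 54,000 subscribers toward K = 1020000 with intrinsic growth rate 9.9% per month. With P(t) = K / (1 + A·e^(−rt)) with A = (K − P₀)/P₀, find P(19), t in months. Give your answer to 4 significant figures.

A = (1020000 − 54000)/54000 = 17.88889
P(19) = 1020000 / (1 + 17.88889·e^(−0.099·19)) = 1020000 / (1 + 17.88889·0.152438)
= 1020000 / 3.72694 ≈ 273683.03

≈ 273,700 subscribers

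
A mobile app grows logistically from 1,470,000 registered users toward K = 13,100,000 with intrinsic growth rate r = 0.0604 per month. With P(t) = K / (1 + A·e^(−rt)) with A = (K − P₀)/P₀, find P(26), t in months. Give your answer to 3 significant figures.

≈ 4,950,000 registered users

A = (13100000 − 1470000)/1470000 = 7.91156
P(26) = 13100000 / (1 + 7.91156·e^(−0.0604·26)) = 13100000 / (1 + 7.91156·0.207962)
= 13100000 / 2.6453 ≈ 4952170.63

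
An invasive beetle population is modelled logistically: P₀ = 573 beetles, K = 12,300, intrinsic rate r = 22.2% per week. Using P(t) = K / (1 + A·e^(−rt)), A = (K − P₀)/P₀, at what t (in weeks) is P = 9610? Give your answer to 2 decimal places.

A = (12300 − 573)/573 = 20.46597
9610 = 12300/(1 + 20.46597·e^(−0.222t)) → 1 + 20.46597·e^(−0.222t) = 1.27992
e^(−0.222t) = 0.013677 → t = ln(73.11448)/0.222 = 4.29203/0.222

t ≈ 19.33 weeks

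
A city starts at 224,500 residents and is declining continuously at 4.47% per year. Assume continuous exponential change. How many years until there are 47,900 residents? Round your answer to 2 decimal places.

t ≈ 34.56 years

47900 = 224500 · e^(-0.0447·t)
t = ln(47900/224500) / -0.0447 = ln(0.21336) / -0.0447 = -1.54476 / -0.0447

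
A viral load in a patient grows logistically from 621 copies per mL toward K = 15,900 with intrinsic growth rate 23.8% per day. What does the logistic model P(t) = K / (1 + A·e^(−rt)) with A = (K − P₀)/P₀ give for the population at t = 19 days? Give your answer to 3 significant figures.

≈ 12,500 copies per mL

A = (15900 − 621)/621 = 24.60386
P(19) = 15900 / (1 + 24.60386·e^(−0.238·19)) = 15900 / (1 + 24.60386·0.010867)
= 15900 / 1.26738 ≈ 12545.6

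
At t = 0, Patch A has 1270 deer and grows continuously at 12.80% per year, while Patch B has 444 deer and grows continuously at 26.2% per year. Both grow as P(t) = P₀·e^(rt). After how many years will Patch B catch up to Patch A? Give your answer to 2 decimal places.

t ≈ 7.84 years

1270·e^(0.128t) = 444·e^(0.262t)
1270/444 = e^((0.262 − 0.128)t) → ln(2.86036) = 0.134·t
t = 1.05095 / 0.134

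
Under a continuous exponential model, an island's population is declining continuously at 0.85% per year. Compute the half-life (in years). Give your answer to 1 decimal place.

half-life = ln(2) / |r| = 0.69315 / 0.0085

half-life ≈ 81.5 years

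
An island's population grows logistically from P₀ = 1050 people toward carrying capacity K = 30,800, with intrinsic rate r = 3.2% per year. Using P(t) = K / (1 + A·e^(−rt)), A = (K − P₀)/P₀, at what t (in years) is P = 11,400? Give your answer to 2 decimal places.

A = (30800 − 1050)/1050 = 28.33333
11400 = 30800/(1 + 28.33333·e^(−0.032t)) → 1 + 28.33333·e^(−0.032t) = 2.70175
e^(−0.032t) = 0.060062 → t = ln(16.64948)/0.032 = 2.81238/0.032

t ≈ 87.89 years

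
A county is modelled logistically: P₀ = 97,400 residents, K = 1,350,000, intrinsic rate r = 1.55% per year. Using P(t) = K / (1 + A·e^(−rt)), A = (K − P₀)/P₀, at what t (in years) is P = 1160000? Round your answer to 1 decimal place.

A = (1350000 − 97400)/97400 = 12.86037
1160000 = 1350000/(1 + 12.86037·e^(−0.0155t)) → 1 + 12.86037·e^(−0.0155t) = 1.16379
e^(−0.0155t) = 0.012736 → t = ln(78.51594)/0.0155 = 4.3633/0.0155

t ≈ 281.5 years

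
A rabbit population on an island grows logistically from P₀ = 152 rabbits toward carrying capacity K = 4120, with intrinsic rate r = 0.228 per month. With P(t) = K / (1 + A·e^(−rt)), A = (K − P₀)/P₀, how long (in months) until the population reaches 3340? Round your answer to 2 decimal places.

A = (4120 − 152)/152 = 26.10526
3340 = 4120/(1 + 26.10526·e^(−0.228t)) → 1 + 26.10526·e^(−0.228t) = 1.23353
e^(−0.228t) = 0.008946 → t = ln(111.78408)/0.228 = 4.71657/0.228

t ≈ 20.69 months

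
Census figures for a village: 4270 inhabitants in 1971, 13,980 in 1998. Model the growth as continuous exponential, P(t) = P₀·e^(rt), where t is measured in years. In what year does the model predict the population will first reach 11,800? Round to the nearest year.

year 1994

r = ln(13980/4270) / 27 = 1.18601/27 ≈ 0.043926 per year
t = ln(11800/4270) / r = 1.01649/0.043926 ≈ 23.14 years after 1971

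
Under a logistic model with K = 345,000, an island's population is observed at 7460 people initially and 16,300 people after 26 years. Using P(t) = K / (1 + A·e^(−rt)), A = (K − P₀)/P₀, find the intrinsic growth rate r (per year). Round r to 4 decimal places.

A = (345000 − 7460)/7460 = 45.24665
16300 = 345000/(1 + 45.24665·e^(−r·26)) → e^(−26r) = (21.16564 − 1)/45.24665 = 0.445683
r = −ln(0.445683)/26 = 0.80815/26

r ≈ 0.0311 per year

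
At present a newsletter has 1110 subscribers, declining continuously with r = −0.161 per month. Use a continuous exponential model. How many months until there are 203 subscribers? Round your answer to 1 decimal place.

203 = 1110 · e^(-0.161·t)
t = ln(203/1110) / -0.161 = ln(0.18288) / -0.161 = -1.69891 / -0.161

t ≈ 10.6 months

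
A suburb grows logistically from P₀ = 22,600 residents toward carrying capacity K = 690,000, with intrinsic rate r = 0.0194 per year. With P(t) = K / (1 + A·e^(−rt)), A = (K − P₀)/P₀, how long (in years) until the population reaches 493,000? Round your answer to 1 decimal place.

t ≈ 221.8 years

A = (690000 − 22600)/22600 = 29.53097
493000 = 690000/(1 + 29.53097·e^(−0.0194t)) → 1 + 29.53097·e^(−0.0194t) = 1.39959
e^(−0.0194t) = 0.013531 → t = ln(73.90239)/0.0194 = 4.30275/0.0194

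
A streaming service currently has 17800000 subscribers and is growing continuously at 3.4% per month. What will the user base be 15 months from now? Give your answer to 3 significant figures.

≈ 29,600,000 subscribers

P(15) = 17800000 · e^(0.034·15) = 17800000 · e^(0.51)
= 17800000 · 1.66529 ≈ 29642183.27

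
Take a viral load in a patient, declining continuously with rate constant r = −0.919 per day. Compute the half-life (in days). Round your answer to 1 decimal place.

half-life = ln(2) / |r| = 0.69315 / 0.919

half-life ≈ 0.8 days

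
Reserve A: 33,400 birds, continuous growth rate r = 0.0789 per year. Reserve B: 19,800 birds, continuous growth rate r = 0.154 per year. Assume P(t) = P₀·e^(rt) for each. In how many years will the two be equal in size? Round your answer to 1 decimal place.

t ≈ 7.0 years

33400·e^(0.0789t) = 19800·e^(0.154t)
33400/19800 = e^((0.154 − 0.0789)t) → ln(1.68687) = 0.0751·t
t = 0.52287 / 0.0751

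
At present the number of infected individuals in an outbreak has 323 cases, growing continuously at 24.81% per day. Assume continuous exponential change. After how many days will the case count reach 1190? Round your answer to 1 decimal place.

1190 = 323 · e^(0.2481·t)
t = ln(1190/323) / 0.2481 = ln(3.68421) / 0.2481 = 1.30406 / 0.2481

t ≈ 5.3 days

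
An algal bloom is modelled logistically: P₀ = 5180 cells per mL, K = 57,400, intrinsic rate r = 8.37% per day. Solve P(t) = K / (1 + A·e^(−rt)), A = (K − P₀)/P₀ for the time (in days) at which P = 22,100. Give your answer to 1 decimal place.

t ≈ 22.0 days

A = (57400 − 5180)/5180 = 10.08108
22100 = 57400/(1 + 10.08108·e^(−0.0837t)) → 1 + 10.08108·e^(−0.0837t) = 2.59729
e^(−0.0837t) = 0.158444 → t = ln(6.31139)/0.0837 = 1.84236/0.0837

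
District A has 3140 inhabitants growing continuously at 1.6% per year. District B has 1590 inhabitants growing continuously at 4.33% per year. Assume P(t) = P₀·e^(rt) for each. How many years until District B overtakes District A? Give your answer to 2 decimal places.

t ≈ 24.93 years

3140·e^(0.016t) = 1590·e^(0.0433t)
3140/1590 = e^((0.0433 − 0.016)t) → ln(1.97484) = 0.0273·t
t = 0.68049 / 0.0273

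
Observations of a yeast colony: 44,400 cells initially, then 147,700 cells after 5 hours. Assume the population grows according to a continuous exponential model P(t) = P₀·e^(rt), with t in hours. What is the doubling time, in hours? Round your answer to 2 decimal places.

doubling time ≈ 2.88 hours

r = ln(147700/44400) / 5 = ln(3.32658) / 5 ≈ 0.240389 per hour
doubling time = ln 2 / |r| = 0.69315 / 0.240389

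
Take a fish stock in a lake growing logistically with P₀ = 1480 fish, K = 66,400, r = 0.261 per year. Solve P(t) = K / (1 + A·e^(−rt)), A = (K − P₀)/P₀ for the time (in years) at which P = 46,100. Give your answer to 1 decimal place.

t ≈ 17.6 years

A = (66400 − 1480)/1480 = 43.86486
46100 = 66400/(1 + 43.86486·e^(−0.261t)) → 1 + 43.86486·e^(−0.261t) = 1.44035
e^(−0.261t) = 0.010039 → t = ln(99.6143)/0.261 = 4.60131/0.261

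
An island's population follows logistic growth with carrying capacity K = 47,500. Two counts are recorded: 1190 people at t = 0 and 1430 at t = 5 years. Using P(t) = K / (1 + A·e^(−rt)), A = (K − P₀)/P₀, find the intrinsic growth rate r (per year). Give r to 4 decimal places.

A = (47500 − 1190)/1190 = 38.91597
1430 = 47500/(1 + 38.91597·e^(−r·5)) → e^(−5r) = (33.21678 − 1)/38.91597 = 0.827855
r = −ln(0.827855)/5 = 0.18892/5

r ≈ 0.0378 per year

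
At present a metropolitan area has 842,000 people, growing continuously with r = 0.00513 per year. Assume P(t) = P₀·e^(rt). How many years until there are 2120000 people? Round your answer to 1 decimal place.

t ≈ 180.0 years

2120000 = 842000 · e^(0.00513·t)
t = ln(2120000/842000) / 0.00513 = ln(2.51781) / 0.00513 = 0.92339 / 0.00513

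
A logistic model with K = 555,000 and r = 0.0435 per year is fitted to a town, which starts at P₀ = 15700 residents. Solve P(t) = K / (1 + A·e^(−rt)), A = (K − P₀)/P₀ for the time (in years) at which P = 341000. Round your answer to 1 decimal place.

t ≈ 92.0 years

A = (555000 − 15700)/15700 = 34.35032
341000 = 555000/(1 + 34.35032·e^(−0.0435t)) → 1 + 34.35032·e^(−0.0435t) = 1.62757
e^(−0.0435t) = 0.01827 → t = ln(54.73579)/0.0435 = 4.00252/0.0435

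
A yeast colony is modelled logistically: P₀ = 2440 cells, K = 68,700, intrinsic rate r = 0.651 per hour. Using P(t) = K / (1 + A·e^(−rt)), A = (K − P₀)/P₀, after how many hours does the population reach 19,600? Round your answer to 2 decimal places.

A = (68700 − 2440)/2440 = 27.15574
19600 = 68700/(1 + 27.15574·e^(−0.651t)) → 1 + 27.15574·e^(−0.651t) = 3.5051
e^(−0.651t) = 0.092249 → t = ln(10.84017)/0.651 = 2.38326/0.651

t ≈ 3.66 hours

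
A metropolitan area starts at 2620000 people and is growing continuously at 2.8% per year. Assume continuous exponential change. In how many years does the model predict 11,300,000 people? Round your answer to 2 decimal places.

t ≈ 52.20 years

11300000 = 2620000 · e^(0.028·t)
t = ln(11300000/2620000) / 0.028 = ln(4.31298) / 0.028 = 1.46163 / 0.028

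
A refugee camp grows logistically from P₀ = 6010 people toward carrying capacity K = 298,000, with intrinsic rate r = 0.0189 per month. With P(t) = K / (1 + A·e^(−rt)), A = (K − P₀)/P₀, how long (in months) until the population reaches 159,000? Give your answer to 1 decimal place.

A = (298000 − 6010)/6010 = 48.58403
159000 = 298000/(1 + 48.58403·e^(−0.0189t)) → 1 + 48.58403·e^(−0.0189t) = 1.87421
e^(−0.0189t) = 0.017994 → t = ln(55.57453)/0.0189 = 4.01773/0.0189

t ≈ 212.6 months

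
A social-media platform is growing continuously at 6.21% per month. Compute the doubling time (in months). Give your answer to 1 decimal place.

doubling time = ln(2) / |r| = 0.69315 / 0.0621

doubling time ≈ 11.2 months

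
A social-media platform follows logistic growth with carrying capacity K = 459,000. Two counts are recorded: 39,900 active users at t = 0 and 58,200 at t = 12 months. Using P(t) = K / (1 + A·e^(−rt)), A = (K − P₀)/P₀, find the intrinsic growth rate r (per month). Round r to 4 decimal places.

r ≈ 0.0352 per month

A = (459000 − 39900)/39900 = 10.50376
58200 = 459000/(1 + 10.50376·e^(−r·12)) → e^(−12r) = (7.8866 − 1)/10.50376 = 0.655632
r = −ln(0.655632)/12 = 0.42216/12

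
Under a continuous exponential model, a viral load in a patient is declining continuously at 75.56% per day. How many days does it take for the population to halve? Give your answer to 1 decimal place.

half-life = ln(2) / |r| = 0.69315 / 0.7556

half-life ≈ 0.9 days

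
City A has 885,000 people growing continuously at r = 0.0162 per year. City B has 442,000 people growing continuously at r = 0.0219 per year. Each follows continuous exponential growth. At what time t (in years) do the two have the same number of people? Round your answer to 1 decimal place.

885000·e^(0.0162t) = 442000·e^(0.0219t)
885000/442000 = e^((0.0219 − 0.0162)t) → ln(2.00226) = 0.0057·t
t = 0.69428 / 0.0057

t ≈ 121.8 years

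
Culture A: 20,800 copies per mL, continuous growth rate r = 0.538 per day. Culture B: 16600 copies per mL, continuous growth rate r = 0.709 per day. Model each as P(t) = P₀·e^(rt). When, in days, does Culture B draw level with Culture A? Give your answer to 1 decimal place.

20800·e^(0.538t) = 16600·e^(0.709t)
20800/16600 = e^((0.709 − 0.538)t) → ln(1.25301) = 0.171·t
t = 0.22555 / 0.171

t ≈ 1.3 days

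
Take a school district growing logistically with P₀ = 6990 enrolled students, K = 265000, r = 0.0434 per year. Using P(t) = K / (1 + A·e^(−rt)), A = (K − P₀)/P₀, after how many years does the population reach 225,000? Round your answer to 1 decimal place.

t ≈ 122.9 years

A = (265000 − 6990)/6990 = 36.9113
225000 = 265000/(1 + 36.9113·e^(−0.0434t)) → 1 + 36.9113·e^(−0.0434t) = 1.17778
e^(−0.0434t) = 0.004816 → t = ln(207.62607)/0.0434 = 5.33574/0.0434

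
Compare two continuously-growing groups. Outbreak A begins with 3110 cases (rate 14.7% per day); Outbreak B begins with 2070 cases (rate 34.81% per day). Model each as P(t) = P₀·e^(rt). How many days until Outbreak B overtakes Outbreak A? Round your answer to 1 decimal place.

3110·e^(0.147t) = 2070·e^(0.3481t)
3110/2070 = e^((0.3481 − 0.147)t) → ln(1.50242) = 0.2011·t
t = 0.40707 / 0.2011

t ≈ 2.0 days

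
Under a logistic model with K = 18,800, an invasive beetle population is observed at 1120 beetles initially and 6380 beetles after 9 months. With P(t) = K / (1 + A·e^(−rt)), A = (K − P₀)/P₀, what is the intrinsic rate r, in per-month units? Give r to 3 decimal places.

A = (18800 − 1120)/1120 = 15.78571
6380 = 18800/(1 + 15.78571·e^(−r·9)) → e^(−9r) = (2.94671 − 1)/15.78571 = 0.123321
r = −ln(0.123321)/9 = 2.09297/9

r ≈ 0.233 per month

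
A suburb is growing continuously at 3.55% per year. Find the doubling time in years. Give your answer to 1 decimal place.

doubling time = ln(2) / |r| = 0.69315 / 0.0355

doubling time ≈ 19.5 years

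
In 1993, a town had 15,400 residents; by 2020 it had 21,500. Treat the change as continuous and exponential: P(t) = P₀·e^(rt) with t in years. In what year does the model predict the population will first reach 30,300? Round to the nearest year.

r = ln(21500/15400) / 27 = 0.33369/27 ≈ 0.012359 per year
t = ln(30300/15400) / r = 0.67678/0.012359 ≈ 54.76 years after 1993

year 2048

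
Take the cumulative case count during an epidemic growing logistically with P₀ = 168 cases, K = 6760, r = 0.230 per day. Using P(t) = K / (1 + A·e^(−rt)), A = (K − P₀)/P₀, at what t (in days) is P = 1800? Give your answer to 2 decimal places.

A = (6760 − 168)/168 = 39.2381
1800 = 6760/(1 + 39.2381·e^(−0.23t)) → 1 + 39.2381·e^(−0.23t) = 3.75556
e^(−0.23t) = 0.070227 → t = ln(14.23963)/0.23 = 2.65603/0.23

t ≈ 11.55 days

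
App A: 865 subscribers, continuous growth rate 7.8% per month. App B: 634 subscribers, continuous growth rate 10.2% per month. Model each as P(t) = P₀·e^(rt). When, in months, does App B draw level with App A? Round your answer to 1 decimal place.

t ≈ 12.9 months

865·e^(0.078t) = 634·e^(0.102t)
865/634 = e^((0.102 − 0.078)t) → ln(1.36435) = 0.024·t
t = 0.31068 / 0.024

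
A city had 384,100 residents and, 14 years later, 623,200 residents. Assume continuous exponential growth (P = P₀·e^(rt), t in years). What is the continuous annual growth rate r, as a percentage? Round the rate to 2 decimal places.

623200 = 384100 · e^(r·14)
e^(14r) = 623200/384100 = 1.62249
r = ln(1.62249) / 14 = 0.48396 / 14

r ≈ 3.46% per year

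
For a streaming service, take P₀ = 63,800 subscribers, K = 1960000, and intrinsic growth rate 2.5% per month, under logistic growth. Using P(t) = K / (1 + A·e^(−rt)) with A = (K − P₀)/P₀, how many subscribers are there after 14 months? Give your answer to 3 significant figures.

A = (1960000 − 63800)/63800 = 29.721
P(14) = 1960000 / (1 + 29.721·e^(−0.025·14)) = 1960000 / (1 + 29.721·0.704688)
= 1960000 / 21.94404 ≈ 89318.11

≈ 89,300 subscribers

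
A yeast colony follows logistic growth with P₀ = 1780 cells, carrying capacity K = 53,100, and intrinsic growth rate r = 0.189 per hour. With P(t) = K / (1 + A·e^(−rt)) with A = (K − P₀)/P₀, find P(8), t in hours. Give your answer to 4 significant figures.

≈ 7,218 cells

A = (53100 − 1780)/1780 = 28.83146
P(8) = 53100 / (1 + 28.83146·e^(−0.189·8)) = 53100 / (1 + 28.83146·0.220469)
= 53100 / 7.35643 ≈ 7218.17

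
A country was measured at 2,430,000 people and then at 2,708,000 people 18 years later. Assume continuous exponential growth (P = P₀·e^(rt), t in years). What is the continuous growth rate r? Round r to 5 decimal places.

2708000 = 2430000 · e^(r·18)
e^(18r) = 2708000/2430000 = 1.1144
r = ln(1.1144) / 18 = 0.10832 / 18

r ≈ 0.00602 per year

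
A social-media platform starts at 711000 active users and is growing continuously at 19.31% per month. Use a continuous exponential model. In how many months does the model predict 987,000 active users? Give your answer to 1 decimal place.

t ≈ 1.7 months

987000 = 711000 · e^(0.1931·t)
t = ln(987000/711000) / 0.1931 = ln(1.38819) / 0.1931 = 0.328 / 0.1931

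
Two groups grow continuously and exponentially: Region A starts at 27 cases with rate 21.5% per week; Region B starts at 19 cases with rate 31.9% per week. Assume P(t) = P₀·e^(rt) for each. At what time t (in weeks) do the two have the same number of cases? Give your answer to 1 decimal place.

27·e^(0.215t) = 19·e^(0.319t)
27/19 = e^((0.319 − 0.215)t) → ln(1.42105) = 0.104·t
t = 0.3514 / 0.104

t ≈ 3.4 weeks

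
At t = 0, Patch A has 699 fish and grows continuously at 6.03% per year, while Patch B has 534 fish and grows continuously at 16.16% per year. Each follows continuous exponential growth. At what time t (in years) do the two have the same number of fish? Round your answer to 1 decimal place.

699·e^(0.0603t) = 534·e^(0.1616t)
699/534 = e^((0.1616 − 0.0603)t) → ln(1.30899) = 0.1013·t
t = 0.26925 / 0.1013

t ≈ 2.7 years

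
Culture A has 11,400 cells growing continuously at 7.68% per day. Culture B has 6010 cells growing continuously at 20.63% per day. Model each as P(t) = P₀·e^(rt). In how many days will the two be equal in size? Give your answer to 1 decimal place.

11400·e^(0.0768t) = 6010·e^(0.2063t)
11400/6010 = e^((0.2063 − 0.0768)t) → ln(1.89684) = 0.1295·t
t = 0.64019 / 0.1295

t ≈ 4.9 days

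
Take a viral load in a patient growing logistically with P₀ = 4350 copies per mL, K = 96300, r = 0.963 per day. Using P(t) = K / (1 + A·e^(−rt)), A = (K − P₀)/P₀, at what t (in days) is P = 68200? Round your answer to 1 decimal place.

A = (96300 − 4350)/4350 = 21.13793
68200 = 96300/(1 + 21.13793·e^(−0.963t)) → 1 + 21.13793·e^(−0.963t) = 1.41202
e^(−0.963t) = 0.019492 → t = ln(51.30274)/0.963 = 3.93774/0.963

t ≈ 4.1 days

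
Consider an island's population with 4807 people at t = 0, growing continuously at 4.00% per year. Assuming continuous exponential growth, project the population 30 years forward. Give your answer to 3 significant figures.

P(30) = 4807 · e^(0.04·30) = 4807 · e^(1.2)
= 4807 · 3.32012 ≈ 15959.8

≈ 16,000 people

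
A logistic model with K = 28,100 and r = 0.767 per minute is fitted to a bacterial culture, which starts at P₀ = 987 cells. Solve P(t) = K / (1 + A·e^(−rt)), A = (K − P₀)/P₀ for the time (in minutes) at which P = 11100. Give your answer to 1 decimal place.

t ≈ 3.8 minutes

A = (28100 − 987)/987 = 27.47011
11100 = 28100/(1 + 27.47011·e^(−0.767t)) → 1 + 27.47011·e^(−0.767t) = 2.53153
e^(−0.767t) = 0.055753 → t = ln(17.93637)/0.767 = 2.88683/0.767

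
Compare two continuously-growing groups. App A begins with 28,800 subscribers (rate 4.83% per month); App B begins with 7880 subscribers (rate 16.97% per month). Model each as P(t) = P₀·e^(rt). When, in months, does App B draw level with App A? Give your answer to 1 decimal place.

28800·e^(0.0483t) = 7880·e^(0.1697t)
28800/7880 = e^((0.1697 − 0.0483)t) → ln(3.65482) = 0.1214·t
t = 1.29605 / 0.1214

t ≈ 10.7 months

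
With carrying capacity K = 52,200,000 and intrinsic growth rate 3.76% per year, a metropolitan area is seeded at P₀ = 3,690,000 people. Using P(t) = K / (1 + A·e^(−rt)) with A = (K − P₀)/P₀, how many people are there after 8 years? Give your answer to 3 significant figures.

A = (52200000 − 3690000)/3690000 = 13.14634
P(8) = 52200000 / (1 + 13.14634·e^(−0.0376·8)) = 52200000 / (1 + 13.14634·0.740226)
= 52200000 / 10.73126 ≈ 4864293.13

≈ 4,860,000 people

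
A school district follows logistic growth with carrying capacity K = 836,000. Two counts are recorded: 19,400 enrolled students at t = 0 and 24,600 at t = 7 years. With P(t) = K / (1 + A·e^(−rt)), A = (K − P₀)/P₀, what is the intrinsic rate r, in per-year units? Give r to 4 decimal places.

r ≈ 0.0348 per year

A = (836000 − 19400)/19400 = 42.09278
24600 = 836000/(1 + 42.09278·e^(−r·7)) → e^(−7r) = (33.98374 − 1)/42.09278 = 0.783596
r = −ln(0.783596)/7 = 0.24386/7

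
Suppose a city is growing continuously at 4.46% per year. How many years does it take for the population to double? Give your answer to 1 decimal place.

doubling time = ln(2) / |r| = 0.69315 / 0.0446

doubling time ≈ 15.5 years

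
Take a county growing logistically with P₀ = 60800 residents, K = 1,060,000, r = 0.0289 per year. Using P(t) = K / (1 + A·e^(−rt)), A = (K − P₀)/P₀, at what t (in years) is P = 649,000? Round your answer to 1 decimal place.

A = (1060000 − 60800)/60800 = 16.43421
649000 = 1060000/(1 + 16.43421·e^(−0.0289t)) → 1 + 16.43421·e^(−0.0289t) = 1.63328
e^(−0.0289t) = 0.038534 → t = ln(25.95086)/0.0289 = 3.2562/0.0289

t ≈ 112.7 years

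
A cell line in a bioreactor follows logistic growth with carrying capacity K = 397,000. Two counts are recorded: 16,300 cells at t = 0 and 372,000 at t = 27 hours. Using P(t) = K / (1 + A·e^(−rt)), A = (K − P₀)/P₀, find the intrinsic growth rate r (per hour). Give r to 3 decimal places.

r ≈ 0.217 per hour

A = (397000 − 16300)/16300 = 23.35583
372000 = 397000/(1 + 23.35583·e^(−r·27)) → e^(−27r) = (1.0672 − 1)/23.35583 = 0.002877
r = −ln(0.002877)/27 = 5.85086/27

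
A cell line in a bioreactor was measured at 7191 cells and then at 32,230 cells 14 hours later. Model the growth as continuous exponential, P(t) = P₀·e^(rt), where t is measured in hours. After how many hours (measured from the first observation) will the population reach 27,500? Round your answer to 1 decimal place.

t ≈ 12.5 hours

r = ln(32230/7191) / 14 ≈ 0.107148 per hour
t = ln(27500/7191) / r = 1.34136 / 0.107148 ≈ 12.519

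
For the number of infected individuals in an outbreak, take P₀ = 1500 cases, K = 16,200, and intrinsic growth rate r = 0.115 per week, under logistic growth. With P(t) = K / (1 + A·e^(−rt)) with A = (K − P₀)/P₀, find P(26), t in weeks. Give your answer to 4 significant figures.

A = (16200 − 1500)/1500 = 9.8
P(26) = 16200 / (1 + 9.8·e^(−0.115·26)) = 16200 / (1 + 9.8·0.050287)
= 16200 / 1.49282 ≈ 10851.97

≈ 10,850 cases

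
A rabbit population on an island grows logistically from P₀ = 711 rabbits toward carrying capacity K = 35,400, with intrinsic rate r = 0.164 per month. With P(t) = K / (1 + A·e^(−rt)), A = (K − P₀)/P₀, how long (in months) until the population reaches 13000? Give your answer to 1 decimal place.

t ≈ 20.4 months

A = (35400 − 711)/711 = 48.78903
13000 = 35400/(1 + 48.78903·e^(−0.164t)) → 1 + 48.78903·e^(−0.164t) = 2.72308
e^(−0.164t) = 0.035317 → t = ln(28.31506)/0.164 = 3.34339/0.164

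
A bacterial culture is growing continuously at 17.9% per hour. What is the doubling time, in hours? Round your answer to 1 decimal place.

doubling time ≈ 3.9 hours

doubling time = ln(2) / |r| = 0.69315 / 0.179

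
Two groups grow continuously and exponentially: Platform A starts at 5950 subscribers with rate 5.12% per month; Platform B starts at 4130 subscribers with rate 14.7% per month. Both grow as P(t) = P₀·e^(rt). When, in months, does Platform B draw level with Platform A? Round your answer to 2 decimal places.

t ≈ 3.81 months

5950·e^(0.0512t) = 4130·e^(0.147t)
5950/4130 = e^((0.147 − 0.0512)t) → ln(1.44068) = 0.0958·t
t = 0.36511 / 0.0958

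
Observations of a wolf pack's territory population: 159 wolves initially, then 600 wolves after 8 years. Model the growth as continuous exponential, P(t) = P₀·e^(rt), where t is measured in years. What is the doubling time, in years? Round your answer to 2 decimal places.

doubling time ≈ 4.18 years

r = ln(600/159) / 8 = ln(3.77358) / 8 ≈ 0.166003 per year
doubling time = ln 2 / |r| = 0.69315 / 0.166003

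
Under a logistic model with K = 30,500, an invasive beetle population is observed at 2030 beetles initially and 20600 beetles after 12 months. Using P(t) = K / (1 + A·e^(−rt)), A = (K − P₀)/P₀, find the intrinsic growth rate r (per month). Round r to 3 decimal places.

r ≈ 0.281 per month

A = (30500 − 2030)/2030 = 14.02463
20600 = 30500/(1 + 14.02463·e^(−r·12)) → e^(−12r) = (1.48058 − 1)/14.02463 = 0.034267
r = −ln(0.034267)/12 = 3.37357/12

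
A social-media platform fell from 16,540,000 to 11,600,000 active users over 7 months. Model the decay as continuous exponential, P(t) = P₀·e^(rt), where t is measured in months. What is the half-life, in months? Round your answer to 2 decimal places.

half-life ≈ 13.68 months

r = ln(11600000/16540000) / 7 = ln(0.70133) / 7 ≈ -0.050682 per month
half-life = ln 2 / |r| = 0.69315 / 0.050682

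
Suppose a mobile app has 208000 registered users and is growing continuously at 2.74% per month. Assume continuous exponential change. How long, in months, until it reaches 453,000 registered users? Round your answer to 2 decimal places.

t ≈ 28.41 months

453000 = 208000 · e^(0.0274·t)
t = ln(453000/208000) / 0.0274 = ln(2.17788) / 0.0274 = 0.77835 / 0.0274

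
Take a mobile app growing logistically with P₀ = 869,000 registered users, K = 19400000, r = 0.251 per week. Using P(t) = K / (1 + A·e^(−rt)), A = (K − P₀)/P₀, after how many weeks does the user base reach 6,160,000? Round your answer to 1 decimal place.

A = (19400000 − 869000)/869000 = 21.32451
6160000 = 19400000/(1 + 21.32451·e^(−0.251t)) → 1 + 21.32451·e^(−0.251t) = 3.14935
e^(−0.251t) = 0.100792 → t = ln(9.92137)/0.251 = 2.29469/0.251

t ≈ 9.1 weeks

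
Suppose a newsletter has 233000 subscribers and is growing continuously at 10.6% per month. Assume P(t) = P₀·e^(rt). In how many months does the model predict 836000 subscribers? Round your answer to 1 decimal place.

t ≈ 12.1 months

836000 = 233000 · e^(0.106·t)
t = ln(836000/233000) / 0.106 = ln(3.58798) / 0.106 = 1.27759 / 0.106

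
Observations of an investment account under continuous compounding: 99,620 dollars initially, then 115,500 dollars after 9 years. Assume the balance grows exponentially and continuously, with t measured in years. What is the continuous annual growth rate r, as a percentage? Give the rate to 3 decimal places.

115500 = 99620 · e^(r·9)
e^(9r) = 115500/99620 = 1.15941
r = ln(1.15941) / 9 = 0.14791 / 9

r ≈ 1.643% per year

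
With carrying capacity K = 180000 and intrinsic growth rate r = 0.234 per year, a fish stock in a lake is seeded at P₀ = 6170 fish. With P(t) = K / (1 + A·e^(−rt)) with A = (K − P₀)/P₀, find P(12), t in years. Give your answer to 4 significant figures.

A = (180000 − 6170)/6170 = 28.17342
P(12) = 180000 / (1 + 28.17342·e^(−0.234·12)) = 180000 / (1 + 28.17342·0.060326)
= 180000 / 2.69958 ≈ 66677.13

≈ 66,680 fish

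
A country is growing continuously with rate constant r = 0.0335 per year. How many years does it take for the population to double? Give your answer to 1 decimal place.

doubling time = ln(2) / |r| = 0.69315 / 0.0335

doubling time ≈ 20.7 years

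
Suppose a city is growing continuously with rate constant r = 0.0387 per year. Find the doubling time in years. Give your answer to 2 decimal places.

doubling time ≈ 17.91 years

doubling time = ln(2) / |r| = 0.69315 / 0.0387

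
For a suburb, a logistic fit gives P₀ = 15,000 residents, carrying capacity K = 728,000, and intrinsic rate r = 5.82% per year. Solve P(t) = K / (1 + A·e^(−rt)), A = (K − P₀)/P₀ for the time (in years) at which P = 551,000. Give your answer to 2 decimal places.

t ≈ 85.86 years

A = (728000 − 15000)/15000 = 47.53333
551000 = 728000/(1 + 47.53333·e^(−0.0582t)) → 1 + 47.53333·e^(−0.0582t) = 1.32123
e^(−0.0582t) = 0.006758 → t = ln(147.971)/0.0582 = 4.99702/0.0582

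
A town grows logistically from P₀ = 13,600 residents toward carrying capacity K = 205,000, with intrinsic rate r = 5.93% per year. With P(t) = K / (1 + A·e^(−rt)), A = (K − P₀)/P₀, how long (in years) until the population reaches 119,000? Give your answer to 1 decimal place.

A = (205000 − 13600)/13600 = 14.07353
119000 = 205000/(1 + 14.07353·e^(−0.0593t)) → 1 + 14.07353·e^(−0.0593t) = 1.72269
e^(−0.0593t) = 0.051351 → t = ln(19.47384)/0.0593 = 2.96907/0.0593

t ≈ 50.1 years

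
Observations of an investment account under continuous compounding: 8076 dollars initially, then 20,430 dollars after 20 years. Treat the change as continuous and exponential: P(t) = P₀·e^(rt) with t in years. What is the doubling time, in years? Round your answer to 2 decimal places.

doubling time ≈ 14.94 years

r = ln(20430/8076) / 20 = ln(2.52972) / 20 ≈ 0.046405 per year
doubling time = ln 2 / |r| = 0.69315 / 0.046405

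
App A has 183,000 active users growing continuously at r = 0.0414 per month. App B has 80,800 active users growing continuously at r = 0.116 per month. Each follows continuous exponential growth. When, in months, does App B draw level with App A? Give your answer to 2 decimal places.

183000·e^(0.0414t) = 80800·e^(0.116t)
183000/80800 = e^((0.116 − 0.0414)t) → ln(2.26485) = 0.0746·t
t = 0.81751 / 0.0746

t ≈ 10.96 months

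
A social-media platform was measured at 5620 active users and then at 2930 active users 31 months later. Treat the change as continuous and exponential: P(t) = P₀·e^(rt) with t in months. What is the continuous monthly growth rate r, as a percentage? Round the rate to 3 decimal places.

r ≈ -2.101% per month

2930 = 5620 · e^(r·31)
e^(31r) = 2930/5620 = 0.52135
r = ln(0.52135) / 31 = -0.65133 / 31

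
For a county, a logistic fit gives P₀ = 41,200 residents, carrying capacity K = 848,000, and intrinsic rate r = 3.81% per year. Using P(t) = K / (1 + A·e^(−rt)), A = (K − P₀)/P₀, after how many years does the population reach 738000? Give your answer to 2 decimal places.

A = (848000 − 41200)/41200 = 19.58252
738000 = 848000/(1 + 19.58252·e^(−0.0381t)) → 1 + 19.58252·e^(−0.0381t) = 1.14905
e^(−0.0381t) = 0.007611 → t = ln(131.38094)/0.0381 = 4.8781/0.0381

t ≈ 128.03 years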